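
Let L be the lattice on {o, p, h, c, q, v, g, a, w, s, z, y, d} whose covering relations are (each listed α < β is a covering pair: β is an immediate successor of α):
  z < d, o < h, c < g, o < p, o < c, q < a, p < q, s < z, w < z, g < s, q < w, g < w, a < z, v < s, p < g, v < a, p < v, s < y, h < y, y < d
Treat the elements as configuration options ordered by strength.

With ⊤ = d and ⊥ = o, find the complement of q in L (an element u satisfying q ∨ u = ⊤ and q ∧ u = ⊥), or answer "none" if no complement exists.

h

Need u with q ∨ u = d and q ∧ u = o.
Checking each element gives: h.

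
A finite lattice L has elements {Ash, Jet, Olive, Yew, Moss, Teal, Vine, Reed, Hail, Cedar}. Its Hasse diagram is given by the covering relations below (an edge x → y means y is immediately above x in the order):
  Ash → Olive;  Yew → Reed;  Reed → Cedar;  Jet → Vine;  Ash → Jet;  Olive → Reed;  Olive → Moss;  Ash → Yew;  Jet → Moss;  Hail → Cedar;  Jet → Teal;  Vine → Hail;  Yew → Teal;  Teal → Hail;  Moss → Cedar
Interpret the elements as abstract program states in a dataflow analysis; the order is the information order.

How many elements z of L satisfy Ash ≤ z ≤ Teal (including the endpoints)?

4

The interval [Ash, Teal] = {Ash, Jet, Teal, Yew}, which has 4 elements.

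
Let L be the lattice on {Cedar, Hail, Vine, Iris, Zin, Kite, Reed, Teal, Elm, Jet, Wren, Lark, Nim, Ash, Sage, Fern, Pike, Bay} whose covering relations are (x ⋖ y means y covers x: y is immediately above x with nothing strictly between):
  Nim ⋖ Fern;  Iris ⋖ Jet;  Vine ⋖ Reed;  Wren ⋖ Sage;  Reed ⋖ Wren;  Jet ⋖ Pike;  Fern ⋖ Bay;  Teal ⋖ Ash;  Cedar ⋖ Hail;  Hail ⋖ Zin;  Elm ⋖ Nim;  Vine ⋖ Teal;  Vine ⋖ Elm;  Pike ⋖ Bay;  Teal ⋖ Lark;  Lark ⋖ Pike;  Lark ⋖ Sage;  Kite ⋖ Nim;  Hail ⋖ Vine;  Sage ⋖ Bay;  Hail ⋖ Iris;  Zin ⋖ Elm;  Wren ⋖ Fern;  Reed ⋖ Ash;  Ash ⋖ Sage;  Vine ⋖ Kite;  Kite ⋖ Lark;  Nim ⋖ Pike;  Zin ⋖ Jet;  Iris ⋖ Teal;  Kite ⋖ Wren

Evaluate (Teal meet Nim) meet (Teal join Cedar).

Teal ∧ Nim = Vine
Teal ∨ Cedar = Teal
Vine ∧ Teal = Vine

Vine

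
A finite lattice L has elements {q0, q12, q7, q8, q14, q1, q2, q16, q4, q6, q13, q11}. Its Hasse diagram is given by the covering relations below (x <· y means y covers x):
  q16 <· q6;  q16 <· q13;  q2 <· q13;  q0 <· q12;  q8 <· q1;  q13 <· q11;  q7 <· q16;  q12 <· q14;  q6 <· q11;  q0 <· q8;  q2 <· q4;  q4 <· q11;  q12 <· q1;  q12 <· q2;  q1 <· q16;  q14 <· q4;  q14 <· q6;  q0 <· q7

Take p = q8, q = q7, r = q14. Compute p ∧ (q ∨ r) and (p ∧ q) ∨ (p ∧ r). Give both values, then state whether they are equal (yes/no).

q ∨ r = q6, so p ∧ (q ∨ r) = q8 ∧ q6 = q8.
p ∧ q = q0 and p ∧ r = q0, so (p ∧ q) ∨ (p ∧ r) = q0 ∨ q0 = q0.
Equal: no.

q8; q0; no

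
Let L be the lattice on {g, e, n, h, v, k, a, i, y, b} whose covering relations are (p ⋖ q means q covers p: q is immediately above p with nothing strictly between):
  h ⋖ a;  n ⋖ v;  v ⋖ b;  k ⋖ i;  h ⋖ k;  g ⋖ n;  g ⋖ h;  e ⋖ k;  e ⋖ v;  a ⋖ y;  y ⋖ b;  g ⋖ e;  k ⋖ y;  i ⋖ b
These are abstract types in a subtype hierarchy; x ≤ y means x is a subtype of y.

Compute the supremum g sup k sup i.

Common upper bounds of {g, k, i}: b, i.
The least among these is i.

i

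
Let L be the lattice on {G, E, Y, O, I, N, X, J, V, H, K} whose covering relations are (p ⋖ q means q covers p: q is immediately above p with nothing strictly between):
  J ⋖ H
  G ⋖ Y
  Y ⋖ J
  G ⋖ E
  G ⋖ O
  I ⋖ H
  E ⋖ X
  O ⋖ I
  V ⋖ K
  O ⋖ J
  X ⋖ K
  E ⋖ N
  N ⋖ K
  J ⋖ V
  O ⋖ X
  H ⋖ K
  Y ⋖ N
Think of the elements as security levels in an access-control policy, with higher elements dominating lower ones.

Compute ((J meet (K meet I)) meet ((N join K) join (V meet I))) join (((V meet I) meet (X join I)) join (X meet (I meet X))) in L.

K ∧ I = I
J ∧ I = O
N ∨ K = K
V ∧ I = O
K ∨ O = K
O ∧ K = O
V ∧ I = O
X ∨ I = K
O ∧ K = O
I ∧ X = O
X ∧ O = O
O ∨ O = O
O ∨ O = O

O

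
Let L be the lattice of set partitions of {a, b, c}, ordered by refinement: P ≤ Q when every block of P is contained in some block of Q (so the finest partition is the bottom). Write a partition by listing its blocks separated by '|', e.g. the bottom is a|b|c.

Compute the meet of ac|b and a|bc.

a|b|c

The meet (common refinement) of ac|b and a|bc intersects blocks pairwise, giving a|b|c.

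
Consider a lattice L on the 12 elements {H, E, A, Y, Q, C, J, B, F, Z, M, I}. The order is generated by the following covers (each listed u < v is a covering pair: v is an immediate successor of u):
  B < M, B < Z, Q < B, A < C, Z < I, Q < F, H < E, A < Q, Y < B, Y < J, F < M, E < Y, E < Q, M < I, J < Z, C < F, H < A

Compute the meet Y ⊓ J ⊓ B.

Y

Common lower bounds of {Y, J, B}: E, H, Y.
The greatest among these is Y.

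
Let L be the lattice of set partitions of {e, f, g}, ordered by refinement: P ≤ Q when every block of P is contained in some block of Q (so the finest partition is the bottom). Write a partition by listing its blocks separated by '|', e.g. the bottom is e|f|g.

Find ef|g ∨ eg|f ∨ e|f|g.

The join of ef|g, eg|f, e|f|g merges any blocks that overlap across the partitions, giving efg.

efg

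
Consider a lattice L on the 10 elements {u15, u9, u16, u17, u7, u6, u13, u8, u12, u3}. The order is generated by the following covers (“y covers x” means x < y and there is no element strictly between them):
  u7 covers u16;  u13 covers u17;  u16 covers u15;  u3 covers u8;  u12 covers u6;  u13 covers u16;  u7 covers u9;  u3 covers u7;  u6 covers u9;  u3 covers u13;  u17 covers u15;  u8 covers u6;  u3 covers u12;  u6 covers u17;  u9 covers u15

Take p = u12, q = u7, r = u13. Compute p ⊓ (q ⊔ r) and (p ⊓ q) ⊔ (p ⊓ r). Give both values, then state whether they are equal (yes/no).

q ⊔ r = u3, so p ⊓ (q ⊔ r) = u12 ⊓ u3 = u12.
p ⊓ q = u9 and p ⊓ r = u17, so (p ⊓ q) ⊔ (p ⊓ r) = u9 ⊔ u17 = u6.
Equal: no.

u12; u6; no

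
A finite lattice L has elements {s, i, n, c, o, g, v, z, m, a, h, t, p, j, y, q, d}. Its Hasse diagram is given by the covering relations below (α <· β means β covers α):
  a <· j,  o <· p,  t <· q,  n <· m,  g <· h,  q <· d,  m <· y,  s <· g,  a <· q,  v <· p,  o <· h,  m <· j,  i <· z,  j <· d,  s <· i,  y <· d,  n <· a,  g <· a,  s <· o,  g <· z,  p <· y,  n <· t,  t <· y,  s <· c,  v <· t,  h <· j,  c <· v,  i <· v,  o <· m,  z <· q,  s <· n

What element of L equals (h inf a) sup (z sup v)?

q

h ∧ a = g
z ∨ v = q
g ∨ q = q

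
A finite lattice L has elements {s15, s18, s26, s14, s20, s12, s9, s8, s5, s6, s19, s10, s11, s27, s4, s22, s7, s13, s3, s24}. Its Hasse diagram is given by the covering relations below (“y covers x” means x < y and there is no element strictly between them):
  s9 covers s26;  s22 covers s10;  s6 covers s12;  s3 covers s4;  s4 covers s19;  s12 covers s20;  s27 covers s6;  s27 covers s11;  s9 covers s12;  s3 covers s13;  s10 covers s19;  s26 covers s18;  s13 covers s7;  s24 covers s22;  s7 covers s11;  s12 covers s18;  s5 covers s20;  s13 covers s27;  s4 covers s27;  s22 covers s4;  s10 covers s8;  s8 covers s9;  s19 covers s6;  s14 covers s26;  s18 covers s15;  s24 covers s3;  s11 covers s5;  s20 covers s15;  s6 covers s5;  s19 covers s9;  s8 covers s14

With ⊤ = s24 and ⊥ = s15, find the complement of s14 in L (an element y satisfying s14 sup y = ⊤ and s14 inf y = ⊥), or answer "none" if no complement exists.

s7

Need y with s14 ∨ y = s24 and s14 ∧ y = s15.
Checking each element gives: s7.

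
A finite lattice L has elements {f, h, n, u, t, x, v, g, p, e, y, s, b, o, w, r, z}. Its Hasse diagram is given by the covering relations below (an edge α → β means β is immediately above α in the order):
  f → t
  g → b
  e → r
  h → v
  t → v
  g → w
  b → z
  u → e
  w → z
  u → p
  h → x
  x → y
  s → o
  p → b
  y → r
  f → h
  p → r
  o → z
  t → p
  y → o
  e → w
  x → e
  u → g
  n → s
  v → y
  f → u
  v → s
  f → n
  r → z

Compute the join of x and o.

Common upper bounds of {x, o}: o, z.
The least among these is o.

o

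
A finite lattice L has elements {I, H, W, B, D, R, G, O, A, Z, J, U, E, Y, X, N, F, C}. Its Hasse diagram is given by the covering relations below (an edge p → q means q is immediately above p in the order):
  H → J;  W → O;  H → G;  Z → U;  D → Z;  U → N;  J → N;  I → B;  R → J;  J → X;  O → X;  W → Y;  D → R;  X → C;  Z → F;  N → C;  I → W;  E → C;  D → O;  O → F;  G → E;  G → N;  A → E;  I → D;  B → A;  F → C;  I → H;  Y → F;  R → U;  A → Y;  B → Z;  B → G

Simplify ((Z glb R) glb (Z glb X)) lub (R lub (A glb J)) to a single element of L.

Z ∧ R = D
Z ∧ X = D
D ∧ D = D
A ∧ J = I
R ∨ I = R
D ∨ R = R

R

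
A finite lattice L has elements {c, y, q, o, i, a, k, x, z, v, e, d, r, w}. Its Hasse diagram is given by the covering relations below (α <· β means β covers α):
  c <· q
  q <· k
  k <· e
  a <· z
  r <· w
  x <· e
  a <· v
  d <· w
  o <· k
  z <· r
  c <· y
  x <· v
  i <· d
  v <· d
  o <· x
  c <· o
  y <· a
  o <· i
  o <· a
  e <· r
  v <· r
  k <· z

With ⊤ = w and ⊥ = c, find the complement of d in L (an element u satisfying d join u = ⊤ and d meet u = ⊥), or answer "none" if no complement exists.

q

Need u with d ∨ u = w and d ∧ u = c.
Checking each element gives: q.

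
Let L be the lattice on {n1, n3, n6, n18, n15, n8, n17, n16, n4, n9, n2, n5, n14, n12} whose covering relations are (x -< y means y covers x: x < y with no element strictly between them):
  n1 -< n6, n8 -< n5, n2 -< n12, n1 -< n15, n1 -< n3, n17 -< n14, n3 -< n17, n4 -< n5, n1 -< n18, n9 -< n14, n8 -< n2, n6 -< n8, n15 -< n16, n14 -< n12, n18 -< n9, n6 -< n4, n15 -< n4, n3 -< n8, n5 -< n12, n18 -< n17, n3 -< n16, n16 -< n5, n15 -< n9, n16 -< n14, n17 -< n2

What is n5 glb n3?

Common lower bounds of {n5, n3}: n1, n3.
The greatest among these is n3.

n3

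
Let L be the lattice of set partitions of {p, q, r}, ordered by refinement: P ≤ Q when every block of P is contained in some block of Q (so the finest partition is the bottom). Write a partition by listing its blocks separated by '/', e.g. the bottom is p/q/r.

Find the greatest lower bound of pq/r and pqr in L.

The meet (common refinement) of pq/r and pqr intersects blocks pairwise, giving pq/r.

pq/r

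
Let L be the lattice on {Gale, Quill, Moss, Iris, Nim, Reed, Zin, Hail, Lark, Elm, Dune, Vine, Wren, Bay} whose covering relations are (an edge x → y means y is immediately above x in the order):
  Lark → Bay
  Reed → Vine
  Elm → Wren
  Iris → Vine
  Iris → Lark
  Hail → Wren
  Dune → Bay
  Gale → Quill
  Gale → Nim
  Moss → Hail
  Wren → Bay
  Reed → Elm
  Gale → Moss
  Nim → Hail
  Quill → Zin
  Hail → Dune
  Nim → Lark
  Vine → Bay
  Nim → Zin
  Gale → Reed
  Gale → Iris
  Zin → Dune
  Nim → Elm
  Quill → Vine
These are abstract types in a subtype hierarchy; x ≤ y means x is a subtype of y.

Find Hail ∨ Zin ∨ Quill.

Dune

Common upper bounds of {Hail, Zin, Quill}: Bay, Dune.
The least among these is Dune.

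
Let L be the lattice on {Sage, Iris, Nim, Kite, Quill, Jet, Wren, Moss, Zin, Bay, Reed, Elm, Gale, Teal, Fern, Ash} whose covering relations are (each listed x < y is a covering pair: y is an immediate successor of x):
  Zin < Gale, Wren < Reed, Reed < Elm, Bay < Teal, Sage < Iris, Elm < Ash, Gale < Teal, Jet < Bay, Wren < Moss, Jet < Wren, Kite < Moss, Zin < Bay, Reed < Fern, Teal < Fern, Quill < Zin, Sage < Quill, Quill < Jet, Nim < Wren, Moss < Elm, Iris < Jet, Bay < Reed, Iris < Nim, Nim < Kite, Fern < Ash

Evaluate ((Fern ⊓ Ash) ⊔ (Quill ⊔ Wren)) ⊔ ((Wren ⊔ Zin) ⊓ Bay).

Fern

Fern ∧ Ash = Fern
Quill ∨ Wren = Wren
Fern ∨ Wren = Fern
Wren ∨ Zin = Reed
Reed ∧ Bay = Bay
Fern ∨ Bay = Fern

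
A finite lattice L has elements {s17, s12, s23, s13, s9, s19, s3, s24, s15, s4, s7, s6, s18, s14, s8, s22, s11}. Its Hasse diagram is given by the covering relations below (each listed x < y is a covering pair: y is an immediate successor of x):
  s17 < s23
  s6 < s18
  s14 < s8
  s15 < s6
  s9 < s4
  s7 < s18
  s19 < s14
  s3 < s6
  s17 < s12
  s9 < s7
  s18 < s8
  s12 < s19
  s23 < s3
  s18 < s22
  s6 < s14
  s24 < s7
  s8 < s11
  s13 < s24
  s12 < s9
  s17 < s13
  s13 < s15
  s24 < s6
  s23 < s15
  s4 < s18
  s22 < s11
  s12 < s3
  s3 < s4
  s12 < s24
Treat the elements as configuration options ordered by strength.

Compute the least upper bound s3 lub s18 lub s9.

Common upper bounds of {s3, s18, s9}: s11, s18, s22, s8.
The least among these is s18.

s18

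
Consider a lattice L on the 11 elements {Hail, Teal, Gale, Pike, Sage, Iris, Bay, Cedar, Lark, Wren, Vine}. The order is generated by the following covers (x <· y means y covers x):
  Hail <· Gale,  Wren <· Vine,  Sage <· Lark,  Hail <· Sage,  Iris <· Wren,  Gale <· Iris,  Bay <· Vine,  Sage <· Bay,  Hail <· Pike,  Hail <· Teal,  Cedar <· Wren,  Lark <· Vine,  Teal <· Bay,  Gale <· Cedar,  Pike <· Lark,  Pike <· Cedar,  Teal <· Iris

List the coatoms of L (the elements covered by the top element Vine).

The coatoms are exactly the elements covered by Vine: Bay, Lark, Wren.

Bay, Lark, Wren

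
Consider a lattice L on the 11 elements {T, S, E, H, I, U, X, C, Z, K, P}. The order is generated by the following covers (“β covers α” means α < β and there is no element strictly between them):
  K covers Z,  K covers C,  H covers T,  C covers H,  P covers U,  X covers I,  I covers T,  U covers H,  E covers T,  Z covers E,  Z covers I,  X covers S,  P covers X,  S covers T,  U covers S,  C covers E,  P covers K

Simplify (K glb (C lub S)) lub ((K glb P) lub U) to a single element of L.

P

C ∨ S = P
K ∧ P = K
K ∧ P = K
K ∨ U = P
K ∨ P = P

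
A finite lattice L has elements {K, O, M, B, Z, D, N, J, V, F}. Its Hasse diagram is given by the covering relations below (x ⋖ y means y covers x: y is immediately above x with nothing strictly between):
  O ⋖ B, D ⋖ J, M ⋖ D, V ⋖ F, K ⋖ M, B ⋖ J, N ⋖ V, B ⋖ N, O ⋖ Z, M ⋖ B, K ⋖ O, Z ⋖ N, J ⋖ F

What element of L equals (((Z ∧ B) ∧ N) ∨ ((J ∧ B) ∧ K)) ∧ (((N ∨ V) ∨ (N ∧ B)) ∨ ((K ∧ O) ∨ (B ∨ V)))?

Z ∧ B = O
O ∧ N = O
J ∧ B = B
B ∧ K = K
O ∨ K = O
N ∨ V = V
N ∧ B = B
V ∨ B = V
K ∧ O = K
B ∨ V = V
K ∨ V = V
V ∨ V = V
O ∧ V = O

O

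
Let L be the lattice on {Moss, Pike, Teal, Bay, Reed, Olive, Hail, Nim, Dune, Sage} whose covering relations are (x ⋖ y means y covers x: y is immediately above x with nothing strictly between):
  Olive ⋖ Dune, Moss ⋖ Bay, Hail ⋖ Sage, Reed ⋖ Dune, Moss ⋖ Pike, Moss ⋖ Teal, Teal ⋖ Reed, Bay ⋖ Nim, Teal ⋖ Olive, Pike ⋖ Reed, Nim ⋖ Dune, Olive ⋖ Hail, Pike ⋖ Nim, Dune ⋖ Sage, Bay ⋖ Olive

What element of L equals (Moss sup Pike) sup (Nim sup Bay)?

Nim

Moss ∨ Pike = Pike
Nim ∨ Bay = Nim
Pike ∨ Nim = Nim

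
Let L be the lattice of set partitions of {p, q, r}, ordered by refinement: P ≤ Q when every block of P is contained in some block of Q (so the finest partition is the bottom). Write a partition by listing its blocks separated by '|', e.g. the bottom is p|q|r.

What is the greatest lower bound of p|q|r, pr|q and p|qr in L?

p|q|r

The meet (common refinement) of p|q|r, pr|q, p|qr intersects blocks pairwise, giving p|q|r.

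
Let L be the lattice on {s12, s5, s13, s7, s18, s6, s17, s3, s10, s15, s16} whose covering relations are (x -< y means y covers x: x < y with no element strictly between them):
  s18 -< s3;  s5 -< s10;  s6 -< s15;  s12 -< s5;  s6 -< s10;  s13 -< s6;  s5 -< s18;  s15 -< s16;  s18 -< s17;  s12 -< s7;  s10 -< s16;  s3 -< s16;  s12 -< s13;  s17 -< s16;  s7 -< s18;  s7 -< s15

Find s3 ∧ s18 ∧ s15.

s7

Common lower bounds of {s3, s18, s15}: s12, s7.
The greatest among these is s7.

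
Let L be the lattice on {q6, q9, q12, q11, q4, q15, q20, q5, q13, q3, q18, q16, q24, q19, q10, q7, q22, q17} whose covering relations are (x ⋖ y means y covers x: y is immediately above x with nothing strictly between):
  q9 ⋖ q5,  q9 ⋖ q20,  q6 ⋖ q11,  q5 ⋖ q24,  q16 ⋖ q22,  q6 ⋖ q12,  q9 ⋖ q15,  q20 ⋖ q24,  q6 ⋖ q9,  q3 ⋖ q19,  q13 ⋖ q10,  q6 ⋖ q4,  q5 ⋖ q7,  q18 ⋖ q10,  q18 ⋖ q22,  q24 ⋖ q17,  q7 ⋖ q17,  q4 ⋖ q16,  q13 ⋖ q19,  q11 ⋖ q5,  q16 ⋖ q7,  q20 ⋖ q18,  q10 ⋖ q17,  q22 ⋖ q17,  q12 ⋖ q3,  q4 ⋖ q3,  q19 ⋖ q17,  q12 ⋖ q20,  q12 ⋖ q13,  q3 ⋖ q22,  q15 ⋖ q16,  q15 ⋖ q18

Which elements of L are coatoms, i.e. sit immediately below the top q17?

The coatoms are exactly the elements covered by q17: q10, q19, q22, q24, q7.

q10, q19, q22, q24, q7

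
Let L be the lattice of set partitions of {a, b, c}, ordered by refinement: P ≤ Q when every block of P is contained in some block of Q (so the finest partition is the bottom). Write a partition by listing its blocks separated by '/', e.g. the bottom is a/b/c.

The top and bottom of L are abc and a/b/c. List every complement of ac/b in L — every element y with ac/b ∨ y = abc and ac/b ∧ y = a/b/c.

a/bc, ab/c

Need y with ac/b ∨ y = abc and ac/b ∧ y = a/b/c.
Checking each element gives: a/bc, ab/c.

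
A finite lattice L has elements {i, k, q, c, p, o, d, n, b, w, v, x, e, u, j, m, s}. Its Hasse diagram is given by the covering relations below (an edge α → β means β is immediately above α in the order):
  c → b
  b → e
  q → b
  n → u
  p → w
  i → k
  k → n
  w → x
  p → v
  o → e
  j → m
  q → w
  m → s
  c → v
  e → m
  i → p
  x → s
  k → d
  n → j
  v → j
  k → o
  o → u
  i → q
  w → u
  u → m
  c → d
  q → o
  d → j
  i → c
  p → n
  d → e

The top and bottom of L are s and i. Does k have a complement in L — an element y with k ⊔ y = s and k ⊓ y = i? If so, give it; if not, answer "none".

x

Need y with k ∨ y = s and k ∧ y = i.
Checking each element gives: x.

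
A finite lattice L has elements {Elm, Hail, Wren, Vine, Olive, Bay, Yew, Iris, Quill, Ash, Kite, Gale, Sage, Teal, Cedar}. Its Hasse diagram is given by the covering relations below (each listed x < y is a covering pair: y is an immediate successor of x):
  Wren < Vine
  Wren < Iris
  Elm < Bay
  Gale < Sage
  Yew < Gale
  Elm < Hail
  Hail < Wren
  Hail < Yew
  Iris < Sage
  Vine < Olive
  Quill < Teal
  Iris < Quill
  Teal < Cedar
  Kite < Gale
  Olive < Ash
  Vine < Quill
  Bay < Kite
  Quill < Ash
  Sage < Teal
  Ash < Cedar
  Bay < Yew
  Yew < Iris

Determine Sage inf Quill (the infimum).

Common lower bounds of {Sage, Quill}: Bay, Elm, Hail, Iris, Wren, Yew.
The greatest among these is Iris.

Iris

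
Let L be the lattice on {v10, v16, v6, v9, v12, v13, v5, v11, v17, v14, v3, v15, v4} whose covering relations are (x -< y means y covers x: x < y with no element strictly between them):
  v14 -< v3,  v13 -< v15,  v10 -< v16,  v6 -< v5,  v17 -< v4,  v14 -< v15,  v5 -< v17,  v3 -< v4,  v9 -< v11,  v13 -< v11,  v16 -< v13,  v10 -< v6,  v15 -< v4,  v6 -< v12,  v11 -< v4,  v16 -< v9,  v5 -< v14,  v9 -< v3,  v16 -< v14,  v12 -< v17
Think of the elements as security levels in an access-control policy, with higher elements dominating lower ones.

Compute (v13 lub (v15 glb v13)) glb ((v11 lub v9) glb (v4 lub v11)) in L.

v13

v15 ∧ v13 = v13
v13 ∨ v13 = v13
v11 ∨ v9 = v11
v4 ∨ v11 = v4
v11 ∧ v4 = v11
v13 ∧ v11 = v13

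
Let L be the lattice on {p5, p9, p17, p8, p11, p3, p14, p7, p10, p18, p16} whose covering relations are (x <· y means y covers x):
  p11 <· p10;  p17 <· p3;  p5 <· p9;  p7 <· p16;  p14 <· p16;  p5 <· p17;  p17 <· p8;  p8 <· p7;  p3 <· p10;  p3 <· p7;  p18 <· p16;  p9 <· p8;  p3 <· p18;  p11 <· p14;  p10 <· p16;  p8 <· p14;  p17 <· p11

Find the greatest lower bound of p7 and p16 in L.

p7

Common lower bounds of {p7, p16}: p17, p3, p5, p7, p8, p9.
The greatest among these is p7.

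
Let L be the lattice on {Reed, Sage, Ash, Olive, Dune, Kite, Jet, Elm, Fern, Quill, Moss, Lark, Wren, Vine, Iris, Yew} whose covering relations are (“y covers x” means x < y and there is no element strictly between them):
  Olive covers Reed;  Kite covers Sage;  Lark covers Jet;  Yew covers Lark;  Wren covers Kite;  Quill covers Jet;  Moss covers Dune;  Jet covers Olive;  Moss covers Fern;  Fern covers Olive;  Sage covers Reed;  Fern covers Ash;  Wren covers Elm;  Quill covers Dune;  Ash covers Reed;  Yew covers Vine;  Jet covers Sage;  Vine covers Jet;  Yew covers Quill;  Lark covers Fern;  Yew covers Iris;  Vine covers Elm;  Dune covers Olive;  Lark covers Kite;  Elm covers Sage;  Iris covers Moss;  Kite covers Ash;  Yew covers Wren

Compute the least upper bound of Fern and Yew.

Yew

Common upper bounds of {Fern, Yew}: Yew.
The least among these is Yew.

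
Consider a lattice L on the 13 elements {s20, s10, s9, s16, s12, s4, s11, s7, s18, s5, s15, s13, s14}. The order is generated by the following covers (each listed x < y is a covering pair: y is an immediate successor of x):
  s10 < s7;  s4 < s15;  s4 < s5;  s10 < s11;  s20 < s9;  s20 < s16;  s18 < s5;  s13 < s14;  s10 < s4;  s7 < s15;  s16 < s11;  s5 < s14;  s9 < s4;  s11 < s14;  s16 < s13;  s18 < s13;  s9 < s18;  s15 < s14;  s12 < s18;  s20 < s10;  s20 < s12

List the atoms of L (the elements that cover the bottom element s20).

s10, s12, s16, s9

The atoms are exactly the elements that cover s20: s10, s12, s16, s9.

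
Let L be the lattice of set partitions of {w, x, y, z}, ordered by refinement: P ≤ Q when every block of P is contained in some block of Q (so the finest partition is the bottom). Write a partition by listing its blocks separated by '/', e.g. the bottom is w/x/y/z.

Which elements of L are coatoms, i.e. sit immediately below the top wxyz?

w/xyz, wx/yz, wxy/z, wxz/y, wy/xz, wyz/x, wz/xy

The coatoms are exactly the elements covered by wxyz: w/xyz, wx/yz, wxy/z, wxz/y, wy/xz, wyz/x, wz/xy.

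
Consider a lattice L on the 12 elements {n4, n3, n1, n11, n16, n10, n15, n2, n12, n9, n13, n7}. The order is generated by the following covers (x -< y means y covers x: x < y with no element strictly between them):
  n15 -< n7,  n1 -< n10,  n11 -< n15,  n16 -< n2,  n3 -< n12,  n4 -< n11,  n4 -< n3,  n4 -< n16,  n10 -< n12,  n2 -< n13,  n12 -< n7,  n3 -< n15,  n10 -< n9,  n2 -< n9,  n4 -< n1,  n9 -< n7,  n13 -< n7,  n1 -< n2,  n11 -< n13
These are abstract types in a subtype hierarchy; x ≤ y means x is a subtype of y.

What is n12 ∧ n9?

n10

Common lower bounds of {n12, n9}: n1, n10, n4.
The greatest among these is n10.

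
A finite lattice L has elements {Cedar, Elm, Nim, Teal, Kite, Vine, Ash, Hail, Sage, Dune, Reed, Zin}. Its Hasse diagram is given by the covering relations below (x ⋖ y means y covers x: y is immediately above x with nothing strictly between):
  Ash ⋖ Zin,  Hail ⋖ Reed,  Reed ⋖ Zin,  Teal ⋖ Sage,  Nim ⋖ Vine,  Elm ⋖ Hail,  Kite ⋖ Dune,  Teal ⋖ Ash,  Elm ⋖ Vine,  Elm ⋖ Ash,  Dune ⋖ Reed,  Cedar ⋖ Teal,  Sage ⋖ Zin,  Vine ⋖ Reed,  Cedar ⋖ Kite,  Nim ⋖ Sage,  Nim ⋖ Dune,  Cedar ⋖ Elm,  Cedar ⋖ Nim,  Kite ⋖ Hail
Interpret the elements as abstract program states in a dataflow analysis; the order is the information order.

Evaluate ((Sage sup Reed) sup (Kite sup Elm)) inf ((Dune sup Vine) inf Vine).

Sage ∨ Reed = Zin
Kite ∨ Elm = Hail
Zin ∨ Hail = Zin
Dune ∨ Vine = Reed
Reed ∧ Vine = Vine
Zin ∧ Vine = Vine

Vine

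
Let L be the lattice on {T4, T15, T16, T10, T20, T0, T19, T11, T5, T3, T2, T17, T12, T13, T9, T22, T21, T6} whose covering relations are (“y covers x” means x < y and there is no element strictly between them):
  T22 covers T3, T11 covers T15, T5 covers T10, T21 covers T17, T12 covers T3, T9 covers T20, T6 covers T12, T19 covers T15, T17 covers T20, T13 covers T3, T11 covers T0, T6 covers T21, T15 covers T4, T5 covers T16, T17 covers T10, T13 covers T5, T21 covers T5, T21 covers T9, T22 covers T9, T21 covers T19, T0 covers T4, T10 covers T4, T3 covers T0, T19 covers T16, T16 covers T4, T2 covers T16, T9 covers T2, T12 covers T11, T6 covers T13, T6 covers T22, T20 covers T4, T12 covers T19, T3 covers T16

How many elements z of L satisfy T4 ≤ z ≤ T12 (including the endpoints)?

8

The interval [T4, T12] = {T0, T11, T12, T15, T16, T19, T3, T4}, which has 8 elements.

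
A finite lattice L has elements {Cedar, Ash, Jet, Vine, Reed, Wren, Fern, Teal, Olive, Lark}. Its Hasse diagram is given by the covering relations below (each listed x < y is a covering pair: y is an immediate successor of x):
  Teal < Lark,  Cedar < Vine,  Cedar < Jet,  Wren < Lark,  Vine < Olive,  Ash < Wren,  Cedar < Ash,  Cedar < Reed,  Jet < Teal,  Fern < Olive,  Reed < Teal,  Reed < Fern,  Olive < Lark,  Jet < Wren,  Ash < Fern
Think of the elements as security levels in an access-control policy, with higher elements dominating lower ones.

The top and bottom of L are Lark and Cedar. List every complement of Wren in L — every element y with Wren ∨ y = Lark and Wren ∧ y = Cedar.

Need y with Wren ∨ y = Lark and Wren ∧ y = Cedar.
Checking each element gives: Reed, Vine.

Reed, Vine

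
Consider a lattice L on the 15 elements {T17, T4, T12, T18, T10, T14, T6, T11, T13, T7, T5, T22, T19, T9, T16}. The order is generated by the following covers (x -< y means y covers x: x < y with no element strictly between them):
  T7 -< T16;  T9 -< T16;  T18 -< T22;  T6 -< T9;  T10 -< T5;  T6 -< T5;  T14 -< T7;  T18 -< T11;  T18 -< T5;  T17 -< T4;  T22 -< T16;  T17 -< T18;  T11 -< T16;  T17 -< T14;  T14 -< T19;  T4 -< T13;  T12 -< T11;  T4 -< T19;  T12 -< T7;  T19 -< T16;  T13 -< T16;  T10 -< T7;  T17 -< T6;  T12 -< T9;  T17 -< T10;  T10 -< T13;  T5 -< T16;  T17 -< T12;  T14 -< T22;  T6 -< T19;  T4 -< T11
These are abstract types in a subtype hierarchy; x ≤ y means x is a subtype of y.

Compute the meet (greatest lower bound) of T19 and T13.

T4

Common lower bounds of {T19, T13}: T17, T4.
The greatest among these is T4.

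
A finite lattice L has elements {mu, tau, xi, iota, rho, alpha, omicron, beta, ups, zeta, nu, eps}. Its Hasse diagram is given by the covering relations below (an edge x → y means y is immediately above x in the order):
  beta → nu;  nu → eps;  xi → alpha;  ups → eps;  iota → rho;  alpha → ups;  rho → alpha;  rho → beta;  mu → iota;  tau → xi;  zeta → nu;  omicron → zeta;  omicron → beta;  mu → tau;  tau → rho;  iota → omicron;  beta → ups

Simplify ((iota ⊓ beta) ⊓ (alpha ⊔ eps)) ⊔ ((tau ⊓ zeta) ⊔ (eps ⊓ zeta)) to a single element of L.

zeta

iota ∧ beta = iota
alpha ∨ eps = eps
iota ∧ eps = iota
tau ∧ zeta = mu
eps ∧ zeta = zeta
mu ∨ zeta = zeta
iota ∨ zeta = zeta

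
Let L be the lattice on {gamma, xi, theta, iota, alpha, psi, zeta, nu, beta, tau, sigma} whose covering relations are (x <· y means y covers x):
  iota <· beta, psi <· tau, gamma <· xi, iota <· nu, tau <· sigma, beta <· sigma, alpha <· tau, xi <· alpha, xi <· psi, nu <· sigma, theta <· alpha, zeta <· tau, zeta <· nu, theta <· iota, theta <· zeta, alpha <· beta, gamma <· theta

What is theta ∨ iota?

iota

Common upper bounds of {theta, iota}: beta, iota, nu, sigma.
The least among these is iota.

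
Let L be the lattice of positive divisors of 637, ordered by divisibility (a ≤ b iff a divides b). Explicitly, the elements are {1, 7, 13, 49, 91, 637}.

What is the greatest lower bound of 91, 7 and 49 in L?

7

In the divisibility order, the meet is the greatest common divisor: gcd(91, 7, 49) = 7.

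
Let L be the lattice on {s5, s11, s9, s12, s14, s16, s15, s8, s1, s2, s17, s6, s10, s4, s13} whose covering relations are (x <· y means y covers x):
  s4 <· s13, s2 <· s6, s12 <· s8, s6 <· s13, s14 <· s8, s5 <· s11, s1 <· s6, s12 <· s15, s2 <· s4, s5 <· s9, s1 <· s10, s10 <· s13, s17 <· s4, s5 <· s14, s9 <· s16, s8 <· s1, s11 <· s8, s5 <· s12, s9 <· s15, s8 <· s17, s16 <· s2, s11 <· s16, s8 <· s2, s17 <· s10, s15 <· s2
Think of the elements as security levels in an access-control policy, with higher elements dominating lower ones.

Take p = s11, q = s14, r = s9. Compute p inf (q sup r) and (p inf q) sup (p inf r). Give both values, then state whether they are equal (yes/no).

s11; s5; no

q sup r = s2, so p inf (q sup r) = s11 inf s2 = s11.
p inf q = s5 and p inf r = s5, so (p inf q) sup (p inf r) = s5 sup s5 = s5.
Equal: no.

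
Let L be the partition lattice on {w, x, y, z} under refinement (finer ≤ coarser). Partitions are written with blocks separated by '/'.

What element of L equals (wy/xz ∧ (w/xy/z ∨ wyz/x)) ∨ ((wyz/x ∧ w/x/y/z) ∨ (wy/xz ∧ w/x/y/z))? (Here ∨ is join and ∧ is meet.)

w/xy/z ∨ wyz/x = wxyz
wy/xz ∧ wxyz = wy/xz
wyz/x ∧ w/x/y/z = w/x/y/z
wy/xz ∧ w/x/y/z = w/x/y/z
w/x/y/z ∨ w/x/y/z = w/x/y/z
wy/xz ∨ w/x/y/z = wy/xz

wy/xz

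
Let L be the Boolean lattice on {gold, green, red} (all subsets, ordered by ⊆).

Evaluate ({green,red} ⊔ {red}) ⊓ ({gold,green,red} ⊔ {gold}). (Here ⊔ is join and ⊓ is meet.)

{green,red}

{green,red} ∨ {red} = {green,red}
{gold,green,red} ∨ {gold} = {gold,green,red}
{green,red} ∧ {gold,green,red} = {green,red}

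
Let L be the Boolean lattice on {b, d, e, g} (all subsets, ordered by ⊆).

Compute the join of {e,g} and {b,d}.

Under ⊆, join is union: {e,g} ∪ {b,d} = {b,d,e,g}.

{b,d,e,g}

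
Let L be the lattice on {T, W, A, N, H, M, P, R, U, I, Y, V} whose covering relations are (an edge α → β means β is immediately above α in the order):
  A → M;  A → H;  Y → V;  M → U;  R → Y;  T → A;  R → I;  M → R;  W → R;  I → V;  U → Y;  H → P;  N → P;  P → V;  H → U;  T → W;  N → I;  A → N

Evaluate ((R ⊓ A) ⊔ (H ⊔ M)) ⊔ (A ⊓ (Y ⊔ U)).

U

R ∧ A = A
H ∨ M = U
A ∨ U = U
Y ∨ U = Y
A ∧ Y = A
U ∨ A = U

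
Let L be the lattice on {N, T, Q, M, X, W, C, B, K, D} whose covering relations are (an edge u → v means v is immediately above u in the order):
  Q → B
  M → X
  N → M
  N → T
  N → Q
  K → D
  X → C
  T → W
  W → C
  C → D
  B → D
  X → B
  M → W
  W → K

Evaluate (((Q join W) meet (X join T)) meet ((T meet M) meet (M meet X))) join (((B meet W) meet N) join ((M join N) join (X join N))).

X

Q ∨ W = D
X ∨ T = C
D ∧ C = C
T ∧ M = N
M ∧ X = M
N ∧ M = N
C ∧ N = N
B ∧ W = M
M ∧ N = N
M ∨ N = M
X ∨ N = X
M ∨ X = X
N ∨ X = X
N ∨ X = X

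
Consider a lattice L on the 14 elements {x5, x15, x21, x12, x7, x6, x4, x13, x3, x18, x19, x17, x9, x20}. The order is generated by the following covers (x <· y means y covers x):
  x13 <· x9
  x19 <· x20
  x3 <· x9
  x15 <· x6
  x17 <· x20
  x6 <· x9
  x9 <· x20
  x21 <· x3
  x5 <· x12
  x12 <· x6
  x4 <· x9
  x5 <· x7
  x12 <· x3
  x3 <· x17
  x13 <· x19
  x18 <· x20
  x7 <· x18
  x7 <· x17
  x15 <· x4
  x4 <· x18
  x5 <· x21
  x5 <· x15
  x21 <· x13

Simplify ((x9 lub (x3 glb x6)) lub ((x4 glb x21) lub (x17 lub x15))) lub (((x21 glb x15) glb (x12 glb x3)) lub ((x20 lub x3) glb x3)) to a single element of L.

x20

x3 ∧ x6 = x12
x9 ∨ x12 = x9
x4 ∧ x21 = x5
x17 ∨ x15 = x20
x5 ∨ x20 = x20
x9 ∨ x20 = x20
x21 ∧ x15 = x5
x12 ∧ x3 = x12
x5 ∧ x12 = x5
x20 ∨ x3 = x20
x20 ∧ x3 = x3
x5 ∨ x3 = x3
x20 ∨ x3 = x20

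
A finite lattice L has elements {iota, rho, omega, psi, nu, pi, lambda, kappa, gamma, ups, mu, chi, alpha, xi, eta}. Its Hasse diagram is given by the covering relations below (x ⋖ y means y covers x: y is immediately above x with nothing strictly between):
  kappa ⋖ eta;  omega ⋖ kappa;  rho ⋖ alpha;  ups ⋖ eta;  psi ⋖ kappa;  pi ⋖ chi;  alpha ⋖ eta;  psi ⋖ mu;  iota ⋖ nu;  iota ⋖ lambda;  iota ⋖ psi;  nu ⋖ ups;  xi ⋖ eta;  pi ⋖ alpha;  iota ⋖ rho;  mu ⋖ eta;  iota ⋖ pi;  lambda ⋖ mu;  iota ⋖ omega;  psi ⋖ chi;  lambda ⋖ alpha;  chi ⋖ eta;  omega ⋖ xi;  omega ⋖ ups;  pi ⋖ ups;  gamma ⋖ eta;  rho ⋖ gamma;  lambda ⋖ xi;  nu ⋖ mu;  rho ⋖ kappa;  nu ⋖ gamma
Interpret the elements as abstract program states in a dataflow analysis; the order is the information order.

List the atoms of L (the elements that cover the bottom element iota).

lambda, nu, omega, pi, psi, rho

The atoms are exactly the elements that cover iota: lambda, nu, omega, pi, psi, rho.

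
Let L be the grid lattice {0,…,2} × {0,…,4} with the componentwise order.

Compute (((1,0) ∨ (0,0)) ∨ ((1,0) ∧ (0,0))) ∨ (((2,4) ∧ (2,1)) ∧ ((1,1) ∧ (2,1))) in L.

(1,1)

(1,0) ∨ (0,0) = (1,0)
(1,0) ∧ (0,0) = (0,0)
(1,0) ∨ (0,0) = (1,0)
(2,4) ∧ (2,1) = (2,1)
(1,1) ∧ (2,1) = (1,1)
(2,1) ∧ (1,1) = (1,1)
(1,0) ∨ (1,1) = (1,1)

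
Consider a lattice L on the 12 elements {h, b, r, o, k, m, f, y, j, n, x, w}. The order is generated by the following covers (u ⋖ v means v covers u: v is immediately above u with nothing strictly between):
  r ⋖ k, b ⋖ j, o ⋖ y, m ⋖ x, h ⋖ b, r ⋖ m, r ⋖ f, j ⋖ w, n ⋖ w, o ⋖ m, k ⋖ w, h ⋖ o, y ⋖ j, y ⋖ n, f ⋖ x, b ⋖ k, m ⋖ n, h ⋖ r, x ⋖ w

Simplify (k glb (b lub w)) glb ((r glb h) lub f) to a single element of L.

r

b ∨ w = w
k ∧ w = k
r ∧ h = h
h ∨ f = f
k ∧ f = r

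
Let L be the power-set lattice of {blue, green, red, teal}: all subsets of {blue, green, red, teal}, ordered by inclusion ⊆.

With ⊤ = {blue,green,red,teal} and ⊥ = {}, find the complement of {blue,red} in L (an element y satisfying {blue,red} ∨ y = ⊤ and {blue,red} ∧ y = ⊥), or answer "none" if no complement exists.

{green,teal}

Need y with {blue,red} ∨ y = {blue,green,red,teal} and {blue,red} ∧ y = {}.
Checking each element gives: {green,teal}.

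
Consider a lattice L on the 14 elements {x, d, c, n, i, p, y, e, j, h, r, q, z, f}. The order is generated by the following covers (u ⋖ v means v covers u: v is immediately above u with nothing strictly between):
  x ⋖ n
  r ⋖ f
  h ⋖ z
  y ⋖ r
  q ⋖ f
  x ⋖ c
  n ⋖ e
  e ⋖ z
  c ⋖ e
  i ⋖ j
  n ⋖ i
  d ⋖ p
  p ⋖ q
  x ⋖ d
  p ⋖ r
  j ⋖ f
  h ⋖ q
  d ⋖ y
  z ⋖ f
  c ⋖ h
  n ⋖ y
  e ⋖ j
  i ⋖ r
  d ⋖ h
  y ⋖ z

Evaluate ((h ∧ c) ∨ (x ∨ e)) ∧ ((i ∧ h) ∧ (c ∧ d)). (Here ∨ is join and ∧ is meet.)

x

h ∧ c = c
x ∨ e = e
c ∨ e = e
i ∧ h = x
c ∧ d = x
x ∧ x = x
e ∧ x = x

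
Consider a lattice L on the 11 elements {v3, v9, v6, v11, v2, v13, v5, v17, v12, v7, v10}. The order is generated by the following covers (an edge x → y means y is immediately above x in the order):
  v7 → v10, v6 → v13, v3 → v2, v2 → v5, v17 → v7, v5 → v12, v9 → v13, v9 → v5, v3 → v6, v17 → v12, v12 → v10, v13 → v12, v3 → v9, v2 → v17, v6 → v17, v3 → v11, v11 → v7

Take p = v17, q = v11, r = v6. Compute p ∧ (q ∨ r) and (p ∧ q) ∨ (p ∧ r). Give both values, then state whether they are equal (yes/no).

v17; v6; no

q ∨ r = v7, so p ∧ (q ∨ r) = v17 ∧ v7 = v17.
p ∧ q = v3 and p ∧ r = v6, so (p ∧ q) ∨ (p ∧ r) = v3 ∨ v6 = v6.
Equal: no.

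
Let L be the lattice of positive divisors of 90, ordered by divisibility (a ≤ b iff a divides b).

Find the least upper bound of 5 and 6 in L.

In the divisibility order, the join is the least common multiple: lcm(5, 6) = 30.

30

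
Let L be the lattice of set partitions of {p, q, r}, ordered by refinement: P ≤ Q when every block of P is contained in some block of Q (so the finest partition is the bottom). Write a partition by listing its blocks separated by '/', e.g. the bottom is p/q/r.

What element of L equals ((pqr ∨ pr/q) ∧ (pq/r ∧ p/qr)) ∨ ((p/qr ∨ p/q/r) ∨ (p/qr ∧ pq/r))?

pqr ∨ pr/q = pqr
pq/r ∧ p/qr = p/q/r
pqr ∧ p/q/r = p/q/r
p/qr ∨ p/q/r = p/qr
p/qr ∧ pq/r = p/q/r
p/qr ∨ p/q/r = p/qr
p/q/r ∨ p/qr = p/qr

p/qr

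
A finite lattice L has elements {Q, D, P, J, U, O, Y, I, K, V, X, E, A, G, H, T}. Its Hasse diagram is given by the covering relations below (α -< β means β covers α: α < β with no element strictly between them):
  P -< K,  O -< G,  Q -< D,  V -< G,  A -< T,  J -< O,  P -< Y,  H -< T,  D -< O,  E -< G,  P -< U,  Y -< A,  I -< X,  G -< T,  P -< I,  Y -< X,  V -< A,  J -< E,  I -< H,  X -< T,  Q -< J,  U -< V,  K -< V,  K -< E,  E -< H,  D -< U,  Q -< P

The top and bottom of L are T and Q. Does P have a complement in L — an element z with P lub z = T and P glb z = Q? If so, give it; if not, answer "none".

For every candidate z, either P ∨ z ≠ T or P ∧ z ≠ Q; no complement exists.

none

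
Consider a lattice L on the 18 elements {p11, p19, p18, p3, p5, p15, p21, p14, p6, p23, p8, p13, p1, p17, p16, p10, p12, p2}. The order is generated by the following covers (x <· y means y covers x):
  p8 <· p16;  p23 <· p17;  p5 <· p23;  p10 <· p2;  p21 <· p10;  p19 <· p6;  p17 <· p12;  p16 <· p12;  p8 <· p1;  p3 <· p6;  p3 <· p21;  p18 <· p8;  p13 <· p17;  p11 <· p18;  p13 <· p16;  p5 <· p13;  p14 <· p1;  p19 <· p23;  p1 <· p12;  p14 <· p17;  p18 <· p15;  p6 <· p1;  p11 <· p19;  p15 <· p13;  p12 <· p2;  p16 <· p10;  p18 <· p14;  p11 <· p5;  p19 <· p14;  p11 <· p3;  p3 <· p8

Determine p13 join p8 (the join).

p16

Common upper bounds of {p13, p8}: p10, p12, p16, p2.
The least among these is p16.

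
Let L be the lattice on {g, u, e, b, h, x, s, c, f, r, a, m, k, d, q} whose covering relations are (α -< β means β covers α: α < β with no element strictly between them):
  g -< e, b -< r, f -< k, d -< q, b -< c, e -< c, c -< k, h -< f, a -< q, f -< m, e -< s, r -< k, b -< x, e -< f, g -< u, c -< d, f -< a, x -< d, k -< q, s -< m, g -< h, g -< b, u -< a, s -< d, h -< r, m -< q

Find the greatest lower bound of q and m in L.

Common lower bounds of {q, m}: e, f, g, h, m, s.
The greatest among these is m.

m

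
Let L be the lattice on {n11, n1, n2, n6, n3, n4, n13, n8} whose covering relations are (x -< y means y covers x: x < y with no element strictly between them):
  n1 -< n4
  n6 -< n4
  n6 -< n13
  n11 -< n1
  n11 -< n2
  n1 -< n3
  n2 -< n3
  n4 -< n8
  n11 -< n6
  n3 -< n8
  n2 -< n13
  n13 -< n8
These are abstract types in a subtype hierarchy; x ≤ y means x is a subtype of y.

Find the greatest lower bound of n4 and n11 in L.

n11

Common lower bounds of {n4, n11}: n11.
The greatest among these is n11.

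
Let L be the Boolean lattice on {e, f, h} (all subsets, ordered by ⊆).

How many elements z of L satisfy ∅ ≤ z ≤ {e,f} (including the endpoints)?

The interval [∅, {e,f}] = {{e,f}, {e}, {f}, ∅}, which has 4 elements.

4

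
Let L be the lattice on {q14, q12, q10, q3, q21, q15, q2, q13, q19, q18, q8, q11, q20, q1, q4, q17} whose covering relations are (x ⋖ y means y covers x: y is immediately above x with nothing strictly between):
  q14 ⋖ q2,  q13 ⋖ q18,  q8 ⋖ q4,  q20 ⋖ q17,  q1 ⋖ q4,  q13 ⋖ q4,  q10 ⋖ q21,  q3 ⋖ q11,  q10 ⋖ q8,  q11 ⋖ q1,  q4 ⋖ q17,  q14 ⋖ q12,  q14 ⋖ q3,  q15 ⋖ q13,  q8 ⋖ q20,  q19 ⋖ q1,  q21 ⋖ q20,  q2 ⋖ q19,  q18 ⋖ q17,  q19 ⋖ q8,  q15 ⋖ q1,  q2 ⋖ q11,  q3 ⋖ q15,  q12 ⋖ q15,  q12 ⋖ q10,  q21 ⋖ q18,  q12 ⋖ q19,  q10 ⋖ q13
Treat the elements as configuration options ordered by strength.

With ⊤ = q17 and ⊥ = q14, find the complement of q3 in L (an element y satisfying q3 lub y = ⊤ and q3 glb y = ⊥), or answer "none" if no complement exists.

Need y with q3 ∨ y = q17 and q3 ∧ y = q14.
Checking each element gives: q20.

q20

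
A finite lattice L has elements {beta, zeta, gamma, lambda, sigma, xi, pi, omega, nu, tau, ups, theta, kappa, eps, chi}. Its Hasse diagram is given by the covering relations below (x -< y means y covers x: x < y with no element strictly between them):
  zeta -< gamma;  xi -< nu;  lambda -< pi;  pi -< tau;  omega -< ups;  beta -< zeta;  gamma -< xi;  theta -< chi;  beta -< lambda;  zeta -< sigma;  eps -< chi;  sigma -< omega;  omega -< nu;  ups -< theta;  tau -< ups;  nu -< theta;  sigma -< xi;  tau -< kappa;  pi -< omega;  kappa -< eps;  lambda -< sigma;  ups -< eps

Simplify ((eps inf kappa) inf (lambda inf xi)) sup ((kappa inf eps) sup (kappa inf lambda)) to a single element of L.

kappa

eps ∧ kappa = kappa
lambda ∧ xi = lambda
kappa ∧ lambda = lambda
kappa ∧ eps = kappa
kappa ∧ lambda = lambda
kappa ∨ lambda = kappa
lambda ∨ kappa = kappa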